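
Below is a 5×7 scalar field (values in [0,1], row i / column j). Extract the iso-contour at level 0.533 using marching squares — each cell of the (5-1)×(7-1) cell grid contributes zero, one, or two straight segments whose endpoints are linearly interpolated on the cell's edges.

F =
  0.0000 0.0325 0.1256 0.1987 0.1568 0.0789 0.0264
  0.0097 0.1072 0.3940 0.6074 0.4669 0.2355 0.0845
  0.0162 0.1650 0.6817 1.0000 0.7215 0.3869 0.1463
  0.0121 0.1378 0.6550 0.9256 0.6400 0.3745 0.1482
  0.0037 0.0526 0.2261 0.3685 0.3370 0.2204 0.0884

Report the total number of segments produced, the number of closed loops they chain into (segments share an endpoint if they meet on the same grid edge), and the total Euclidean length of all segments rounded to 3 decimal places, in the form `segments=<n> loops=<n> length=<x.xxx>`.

segments=12 loops=1 length=8.888

cell (0,2): code 0100 → (0.818,3.000)–(1.000,2.651)
cell (0,3): code 1000 → (1.000,3.530)–(0.818,3.000)
cell (1,1): code 0100 → (1.483,2.000)–(2.000,1.712)
cell (1,2): code 1110 → (1.000,2.651)–(1.483,2.000)
cell (1,3): code 1101 → (1.260,4.000)–(1.000,3.530)
cell (1,4): code 1000 → (2.000,4.563)–(1.260,4.000)
cell (2,1): code 0110 → (2.000,1.712)–(3.000,1.764)
cell (2,4): code 1001 → (3.000,4.403)–(2.000,4.563)
cell (3,1): code 0010 → (3.000,1.764)–(3.284,2.000)
cell (3,2): code 0011 → (3.284,2.000)–(3.705,3.000)
cell (3,3): code 0011 → (3.705,3.000)–(3.353,4.000)
cell (3,4): code 0001 → (3.353,4.000)–(3.000,4.403)
total: 12 segments, chained into 1 closed loop(s), length Σ = 8.887727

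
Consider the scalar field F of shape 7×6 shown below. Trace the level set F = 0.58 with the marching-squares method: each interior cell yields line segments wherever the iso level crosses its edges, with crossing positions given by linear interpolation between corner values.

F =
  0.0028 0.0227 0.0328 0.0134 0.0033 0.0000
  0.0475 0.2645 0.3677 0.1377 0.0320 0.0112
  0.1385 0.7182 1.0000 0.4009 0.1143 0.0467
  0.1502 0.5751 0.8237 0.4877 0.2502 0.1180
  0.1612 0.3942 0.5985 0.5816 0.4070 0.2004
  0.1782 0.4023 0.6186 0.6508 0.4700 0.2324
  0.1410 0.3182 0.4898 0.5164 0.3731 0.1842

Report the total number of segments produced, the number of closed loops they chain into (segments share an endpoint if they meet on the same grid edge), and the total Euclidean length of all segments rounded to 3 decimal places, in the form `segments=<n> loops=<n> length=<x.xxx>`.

cell (1,0): code 0100 → (1.695,1.000)–(2.000,0.762)
cell (1,1): code 1100 → (1.336,2.000)–(1.695,1.000)
cell (1,2): code 1000 → (2.000,2.701)–(1.336,2.000)
cell (2,0): code 0010 → (2.000,0.762)–(2.966,1.000)
cell (2,1): code 0111 → (2.966,1.000)–(3.000,1.020)
cell (2,2): code 1001 → (3.000,2.725)–(2.000,2.701)
cell (3,1): code 0110 → (3.000,1.020)–(4.000,1.909)
cell (3,2): code 1101 → (3.983,3.000)–(3.000,2.725)
cell (3,3): code 1000 → (4.000,3.009)–(3.983,3.000)
cell (4,1): code 0110 → (4.000,1.909)–(5.000,1.822)
cell (4,3): code 1001 → (5.000,3.392)–(4.000,3.009)
cell (5,1): code 0010 → (5.000,1.822)–(5.300,2.000)
cell (5,2): code 0011 → (5.300,2.000)–(5.527,3.000)
cell (5,3): code 0001 → (5.527,3.000)–(5.000,3.392)
total: 14 segments, chained into 1 closed loop(s), length Σ = 10.933447

segments=14 loops=1 length=10.933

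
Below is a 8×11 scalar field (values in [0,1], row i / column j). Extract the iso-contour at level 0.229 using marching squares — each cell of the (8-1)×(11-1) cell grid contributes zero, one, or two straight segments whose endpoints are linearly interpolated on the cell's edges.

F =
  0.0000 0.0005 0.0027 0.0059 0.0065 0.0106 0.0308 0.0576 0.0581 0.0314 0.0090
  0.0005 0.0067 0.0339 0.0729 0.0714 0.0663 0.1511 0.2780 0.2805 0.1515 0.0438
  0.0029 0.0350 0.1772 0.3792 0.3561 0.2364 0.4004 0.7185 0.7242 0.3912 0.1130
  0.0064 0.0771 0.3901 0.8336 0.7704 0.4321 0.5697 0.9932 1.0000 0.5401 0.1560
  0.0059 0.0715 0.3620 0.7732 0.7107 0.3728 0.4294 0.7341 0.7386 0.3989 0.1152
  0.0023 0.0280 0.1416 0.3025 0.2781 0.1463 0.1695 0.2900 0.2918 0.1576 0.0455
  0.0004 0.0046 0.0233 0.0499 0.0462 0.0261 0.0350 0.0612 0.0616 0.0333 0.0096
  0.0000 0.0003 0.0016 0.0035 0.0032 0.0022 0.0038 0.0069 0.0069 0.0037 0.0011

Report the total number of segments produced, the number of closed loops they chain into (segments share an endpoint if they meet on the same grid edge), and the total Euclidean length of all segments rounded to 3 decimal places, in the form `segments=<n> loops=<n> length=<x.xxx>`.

cell (0,6): code 0100 → (0.778,7.000)–(1.000,6.614)
cell (0,7): code 1100 → (0.768,8.000)–(0.778,7.000)
cell (0,8): code 1000 → (1.000,8.399)–(0.768,8.000)
cell (1,2): code 0100 → (1.510,3.000)–(2.000,2.256)
cell (1,3): code 1100 → (1.554,4.000)–(1.510,3.000)
cell (1,4): code 1100 → (1.956,5.000)–(1.554,4.000)
cell (1,5): code 1100 → (1.312,6.000)–(1.956,5.000)
cell (1,6): code 1110 → (1.000,6.614)–(1.312,6.000)
cell (1,8): code 1101 → (1.323,9.000)–(1.000,8.399)
cell (1,9): code 1000 → (2.000,9.583)–(1.323,9.000)
cell (2,1): code 0100 → (2.243,2.000)–(3.000,1.485)
cell (2,2): code 1110 → (2.000,2.256)–(2.243,2.000)
cell (2,9): code 1001 → (3.000,9.810)–(2.000,9.583)
cell (3,1): code 0110 → (3.000,1.485)–(4.000,1.542)
cell (3,9): code 1001 → (4.000,9.599)–(3.000,9.810)
cell (4,1): code 0010 → (4.000,1.542)–(4.603,2.000)
cell (4,2): code 0111 → (4.603,2.000)–(5.000,2.543)
cell (4,4): code 1011 → (5.000,4.373)–(4.635,5.000)
cell (4,5): code 0011 → (4.635,5.000)–(4.771,6.000)
cell (4,6): code 0111 → (4.771,6.000)–(5.000,6.494)
cell (4,8): code 1011 → (5.000,8.468)–(4.704,9.000)
cell (4,9): code 0001 → (4.704,9.000)–(4.000,9.599)
cell (5,2): code 0010 → (5.000,2.543)–(5.291,3.000)
cell (5,3): code 0011 → (5.291,3.000)–(5.212,4.000)
cell (5,4): code 0001 → (5.212,4.000)–(5.000,4.373)
cell (5,6): code 0010 → (5.000,6.494)–(5.267,7.000)
cell (5,7): code 0011 → (5.267,7.000)–(5.273,8.000)
cell (5,8): code 0001 → (5.273,8.000)–(5.000,8.468)
total: 28 segments, chained into 1 closed loop(s), length Σ = 21.978025

segments=28 loops=1 length=21.978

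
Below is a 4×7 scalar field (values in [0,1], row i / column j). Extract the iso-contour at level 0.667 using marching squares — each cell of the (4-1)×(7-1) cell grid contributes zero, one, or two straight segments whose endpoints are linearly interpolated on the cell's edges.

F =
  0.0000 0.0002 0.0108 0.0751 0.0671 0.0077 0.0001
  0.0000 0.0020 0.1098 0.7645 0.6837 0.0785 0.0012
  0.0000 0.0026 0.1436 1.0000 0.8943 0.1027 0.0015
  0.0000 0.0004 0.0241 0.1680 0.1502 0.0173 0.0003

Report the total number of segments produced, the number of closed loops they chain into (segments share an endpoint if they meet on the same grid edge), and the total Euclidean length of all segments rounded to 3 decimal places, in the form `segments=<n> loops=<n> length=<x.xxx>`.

segments=8 loops=1 length=5.294

cell (0,2): code 0100 → (0.859,3.000)–(1.000,2.851)
cell (0,3): code 1100 → (0.973,4.000)–(0.859,3.000)
cell (0,4): code 1000 → (1.000,4.028)–(0.973,4.000)
cell (1,2): code 0110 → (1.000,2.851)–(2.000,2.611)
cell (1,4): code 1001 → (2.000,4.287)–(1.000,4.028)
cell (2,2): code 0010 → (2.000,2.611)–(2.400,3.000)
cell (2,3): code 0011 → (2.400,3.000)–(2.305,4.000)
cell (2,4): code 0001 → (2.305,4.000)–(2.000,4.287)
total: 8 segments, chained into 1 closed loop(s), length Σ = 5.293808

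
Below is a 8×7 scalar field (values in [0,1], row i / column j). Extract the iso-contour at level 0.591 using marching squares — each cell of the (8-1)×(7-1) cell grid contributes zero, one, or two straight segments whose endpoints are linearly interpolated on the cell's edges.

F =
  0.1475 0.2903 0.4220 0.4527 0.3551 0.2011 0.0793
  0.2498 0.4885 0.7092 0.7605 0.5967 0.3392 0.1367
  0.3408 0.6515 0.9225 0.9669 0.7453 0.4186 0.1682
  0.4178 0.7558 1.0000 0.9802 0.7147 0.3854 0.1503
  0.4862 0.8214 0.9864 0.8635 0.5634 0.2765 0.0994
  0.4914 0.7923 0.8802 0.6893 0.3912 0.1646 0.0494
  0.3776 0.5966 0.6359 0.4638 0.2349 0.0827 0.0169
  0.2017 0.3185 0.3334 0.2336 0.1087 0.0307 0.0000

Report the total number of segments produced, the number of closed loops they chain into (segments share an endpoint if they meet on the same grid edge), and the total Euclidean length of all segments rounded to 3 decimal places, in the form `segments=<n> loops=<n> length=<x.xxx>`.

cell (0,1): code 0100 → (0.588,2.000)–(1.000,1.464)
cell (0,2): code 1100 → (0.449,3.000)–(0.588,2.000)
cell (0,3): code 1100 → (0.976,4.000)–(0.449,3.000)
cell (0,4): code 1000 → (1.000,4.022)–(0.976,4.000)
cell (1,0): code 0100 → (1.629,1.000)–(2.000,0.805)
cell (1,1): code 1110 → (1.000,1.464)–(1.629,1.000)
cell (1,4): code 1001 → (2.000,4.472)–(1.000,4.022)
cell (2,0): code 0110 → (2.000,0.805)–(3.000,0.512)
cell (2,4): code 1001 → (3.000,4.376)–(2.000,4.472)
cell (3,0): code 0110 → (3.000,0.512)–(4.000,0.313)
cell (3,3): code 1011 → (4.000,3.908)–(3.818,4.000)
cell (3,4): code 0001 → (3.818,4.000)–(3.000,4.376)
cell (4,0): code 0110 → (4.000,0.313)–(5.000,0.331)
cell (4,3): code 1001 → (5.000,3.330)–(4.000,3.908)
cell (5,0): code 0110 → (5.000,0.331)–(6.000,0.974)
cell (5,2): code 1011 → (6.000,2.261)–(5.436,3.000)
cell (5,3): code 0001 → (5.436,3.000)–(5.000,3.330)
cell (6,0): code 0010 → (6.000,0.974)–(6.020,1.000)
cell (6,1): code 0011 → (6.020,1.000)–(6.148,2.000)
cell (6,2): code 0001 → (6.148,2.000)–(6.000,2.261)
total: 20 segments, chained into 1 closed loop(s), length Σ = 15.477541

segments=20 loops=1 length=15.478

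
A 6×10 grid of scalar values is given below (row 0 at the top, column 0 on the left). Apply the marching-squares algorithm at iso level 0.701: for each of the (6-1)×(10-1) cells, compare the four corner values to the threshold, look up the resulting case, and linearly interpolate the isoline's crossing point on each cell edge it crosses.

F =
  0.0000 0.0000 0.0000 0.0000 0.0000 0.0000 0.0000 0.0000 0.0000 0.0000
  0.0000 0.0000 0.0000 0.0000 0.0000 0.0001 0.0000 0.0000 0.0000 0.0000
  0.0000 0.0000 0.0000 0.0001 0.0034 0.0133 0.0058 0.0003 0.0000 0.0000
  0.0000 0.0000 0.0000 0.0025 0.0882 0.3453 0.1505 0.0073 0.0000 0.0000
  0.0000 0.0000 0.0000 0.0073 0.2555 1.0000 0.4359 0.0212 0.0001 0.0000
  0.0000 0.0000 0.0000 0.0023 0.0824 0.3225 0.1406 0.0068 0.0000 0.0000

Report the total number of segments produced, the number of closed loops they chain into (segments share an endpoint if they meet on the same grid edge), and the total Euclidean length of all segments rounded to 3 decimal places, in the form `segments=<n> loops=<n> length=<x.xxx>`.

cell (3,4): code 0100 → (3.543,5.000)–(4.000,4.598)
cell (3,5): code 1000 → (4.000,5.530)–(3.543,5.000)
cell (4,4): code 0010 → (4.000,4.598)–(4.441,5.000)
cell (4,5): code 0001 → (4.441,5.000)–(4.000,5.530)
total: 4 segments, chained into 1 closed loop(s), length Σ = 2.594260

segments=4 loops=1 length=2.594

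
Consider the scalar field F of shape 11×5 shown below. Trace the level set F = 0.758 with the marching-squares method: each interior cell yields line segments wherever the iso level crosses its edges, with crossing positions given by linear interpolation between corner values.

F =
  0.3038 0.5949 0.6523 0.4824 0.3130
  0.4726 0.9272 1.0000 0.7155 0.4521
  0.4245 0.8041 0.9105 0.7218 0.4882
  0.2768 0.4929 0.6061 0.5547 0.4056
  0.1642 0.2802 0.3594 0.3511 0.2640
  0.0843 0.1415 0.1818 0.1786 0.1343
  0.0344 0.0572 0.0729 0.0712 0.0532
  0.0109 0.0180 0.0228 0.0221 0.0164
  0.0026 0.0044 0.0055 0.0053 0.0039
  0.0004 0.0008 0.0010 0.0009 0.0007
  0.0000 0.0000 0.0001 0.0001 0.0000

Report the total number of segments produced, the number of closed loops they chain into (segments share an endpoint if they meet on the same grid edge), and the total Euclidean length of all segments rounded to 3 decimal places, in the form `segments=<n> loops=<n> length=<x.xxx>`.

segments=8 loops=1 length=6.982

cell (0,0): code 0100 → (0.491,1.000)–(1.000,0.628)
cell (0,1): code 1100 → (0.304,2.000)–(0.491,1.000)
cell (0,2): code 1000 → (1.000,2.851)–(0.304,2.000)
cell (1,0): code 0110 → (1.000,0.628)–(2.000,0.879)
cell (1,2): code 1001 → (2.000,2.808)–(1.000,2.851)
cell (2,0): code 0010 → (2.000,0.879)–(2.148,1.000)
cell (2,1): code 0011 → (2.148,1.000)–(2.501,2.000)
cell (2,2): code 0001 → (2.501,2.000)–(2.000,2.808)
total: 8 segments, chained into 1 closed loop(s), length Σ = 6.981771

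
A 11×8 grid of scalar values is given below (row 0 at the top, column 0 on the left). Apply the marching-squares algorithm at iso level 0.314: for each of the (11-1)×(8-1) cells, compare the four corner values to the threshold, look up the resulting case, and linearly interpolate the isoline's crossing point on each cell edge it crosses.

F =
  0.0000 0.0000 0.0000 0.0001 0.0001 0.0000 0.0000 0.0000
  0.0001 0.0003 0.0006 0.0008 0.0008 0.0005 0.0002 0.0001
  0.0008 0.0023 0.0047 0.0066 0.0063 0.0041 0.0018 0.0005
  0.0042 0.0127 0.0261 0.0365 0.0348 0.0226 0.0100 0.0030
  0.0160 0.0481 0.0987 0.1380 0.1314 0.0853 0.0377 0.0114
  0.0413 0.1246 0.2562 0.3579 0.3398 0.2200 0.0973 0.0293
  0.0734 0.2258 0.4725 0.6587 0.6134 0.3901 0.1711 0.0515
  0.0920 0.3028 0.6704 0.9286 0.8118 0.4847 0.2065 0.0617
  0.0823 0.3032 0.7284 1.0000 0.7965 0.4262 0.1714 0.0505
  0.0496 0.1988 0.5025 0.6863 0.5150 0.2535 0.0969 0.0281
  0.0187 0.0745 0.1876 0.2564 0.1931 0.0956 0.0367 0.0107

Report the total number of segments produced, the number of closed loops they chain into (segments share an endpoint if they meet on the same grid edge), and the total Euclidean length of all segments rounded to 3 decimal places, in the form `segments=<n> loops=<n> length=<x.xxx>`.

segments=18 loops=1 length=15.139

cell (4,2): code 0100 → (4.800,3.000)–(5.000,2.568)
cell (4,3): code 1100 → (4.876,4.000)–(4.800,3.000)
cell (4,4): code 1000 → (5.000,4.215)–(4.876,4.000)
cell (5,1): code 0100 → (5.267,2.000)–(6.000,1.358)
cell (5,2): code 1110 → (5.000,2.568)–(5.267,2.000)
cell (5,4): code 1101 → (5.553,5.000)–(5.000,4.215)
cell (5,5): code 1000 → (6.000,5.347)–(5.553,5.000)
cell (6,1): code 0110 → (6.000,1.358)–(7.000,1.030)
cell (6,5): code 1001 → (7.000,5.614)–(6.000,5.347)
cell (7,1): code 0110 → (7.000,1.030)–(8.000,1.025)
cell (7,5): code 1001 → (8.000,5.440)–(7.000,5.614)
cell (8,1): code 0110 → (8.000,1.025)–(9.000,1.379)
cell (8,4): code 1011 → (9.000,4.769)–(8.650,5.000)
cell (8,5): code 0001 → (8.650,5.000)–(8.000,5.440)
cell (9,1): code 0010 → (9.000,1.379)–(9.599,2.000)
cell (9,2): code 0011 → (9.599,2.000)–(9.866,3.000)
cell (9,3): code 0011 → (9.866,3.000)–(9.624,4.000)
cell (9,4): code 0001 → (9.624,4.000)–(9.000,4.769)
total: 18 segments, chained into 1 closed loop(s), length Σ = 15.139439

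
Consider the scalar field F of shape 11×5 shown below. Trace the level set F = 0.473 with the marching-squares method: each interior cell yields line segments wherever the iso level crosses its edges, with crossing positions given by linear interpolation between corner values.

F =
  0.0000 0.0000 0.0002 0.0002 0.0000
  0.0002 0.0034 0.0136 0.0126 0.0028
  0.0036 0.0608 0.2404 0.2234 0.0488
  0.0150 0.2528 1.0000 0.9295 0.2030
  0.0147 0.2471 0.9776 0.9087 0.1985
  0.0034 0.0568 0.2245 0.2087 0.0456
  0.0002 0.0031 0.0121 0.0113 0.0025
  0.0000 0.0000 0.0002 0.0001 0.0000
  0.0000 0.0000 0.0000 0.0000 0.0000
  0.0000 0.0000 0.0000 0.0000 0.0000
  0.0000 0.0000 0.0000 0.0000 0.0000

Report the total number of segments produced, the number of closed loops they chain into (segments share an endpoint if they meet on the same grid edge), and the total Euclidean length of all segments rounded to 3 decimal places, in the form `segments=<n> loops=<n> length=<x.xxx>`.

segments=8 loops=1 length=7.730

cell (2,1): code 0100 → (2.306,2.000)–(3.000,1.295)
cell (2,2): code 1100 → (2.353,3.000)–(2.306,2.000)
cell (2,3): code 1000 → (3.000,3.628)–(2.353,3.000)
cell (3,1): code 0110 → (3.000,1.295)–(4.000,1.309)
cell (3,3): code 1001 → (4.000,3.613)–(3.000,3.628)
cell (4,1): code 0010 → (4.000,1.309)–(4.670,2.000)
cell (4,2): code 0011 → (4.670,2.000)–(4.622,3.000)
cell (4,3): code 0001 → (4.622,3.000)–(4.000,3.613)
total: 8 segments, chained into 1 closed loop(s), length Σ = 7.729643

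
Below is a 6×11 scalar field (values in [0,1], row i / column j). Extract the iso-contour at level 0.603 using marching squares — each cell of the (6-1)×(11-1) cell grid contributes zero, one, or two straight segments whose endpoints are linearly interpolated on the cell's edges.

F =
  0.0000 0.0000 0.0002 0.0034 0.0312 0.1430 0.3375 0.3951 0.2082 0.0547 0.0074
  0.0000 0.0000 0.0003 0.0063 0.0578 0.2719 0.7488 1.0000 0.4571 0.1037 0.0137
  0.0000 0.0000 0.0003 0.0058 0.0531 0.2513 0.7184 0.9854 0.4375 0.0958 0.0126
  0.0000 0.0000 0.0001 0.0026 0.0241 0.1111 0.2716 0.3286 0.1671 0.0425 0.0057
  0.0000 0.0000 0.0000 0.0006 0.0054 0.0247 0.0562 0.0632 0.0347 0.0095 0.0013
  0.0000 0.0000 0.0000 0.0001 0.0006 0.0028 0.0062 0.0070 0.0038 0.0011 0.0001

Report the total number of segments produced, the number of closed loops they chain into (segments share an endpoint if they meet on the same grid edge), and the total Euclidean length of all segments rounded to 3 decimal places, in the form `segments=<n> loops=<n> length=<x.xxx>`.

segments=8 loops=1 length=6.815

cell (0,5): code 0100 → (0.646,6.000)–(1.000,5.694)
cell (0,6): code 1100 → (0.344,7.000)–(0.646,6.000)
cell (0,7): code 1000 → (1.000,7.731)–(0.344,7.000)
cell (1,5): code 0110 → (1.000,5.694)–(2.000,5.753)
cell (1,7): code 1001 → (2.000,7.698)–(1.000,7.731)
cell (2,5): code 0010 → (2.000,5.753)–(2.258,6.000)
cell (2,6): code 0011 → (2.258,6.000)–(2.582,7.000)
cell (2,7): code 0001 → (2.582,7.000)–(2.000,7.698)
total: 8 segments, chained into 1 closed loop(s), length Σ = 6.814998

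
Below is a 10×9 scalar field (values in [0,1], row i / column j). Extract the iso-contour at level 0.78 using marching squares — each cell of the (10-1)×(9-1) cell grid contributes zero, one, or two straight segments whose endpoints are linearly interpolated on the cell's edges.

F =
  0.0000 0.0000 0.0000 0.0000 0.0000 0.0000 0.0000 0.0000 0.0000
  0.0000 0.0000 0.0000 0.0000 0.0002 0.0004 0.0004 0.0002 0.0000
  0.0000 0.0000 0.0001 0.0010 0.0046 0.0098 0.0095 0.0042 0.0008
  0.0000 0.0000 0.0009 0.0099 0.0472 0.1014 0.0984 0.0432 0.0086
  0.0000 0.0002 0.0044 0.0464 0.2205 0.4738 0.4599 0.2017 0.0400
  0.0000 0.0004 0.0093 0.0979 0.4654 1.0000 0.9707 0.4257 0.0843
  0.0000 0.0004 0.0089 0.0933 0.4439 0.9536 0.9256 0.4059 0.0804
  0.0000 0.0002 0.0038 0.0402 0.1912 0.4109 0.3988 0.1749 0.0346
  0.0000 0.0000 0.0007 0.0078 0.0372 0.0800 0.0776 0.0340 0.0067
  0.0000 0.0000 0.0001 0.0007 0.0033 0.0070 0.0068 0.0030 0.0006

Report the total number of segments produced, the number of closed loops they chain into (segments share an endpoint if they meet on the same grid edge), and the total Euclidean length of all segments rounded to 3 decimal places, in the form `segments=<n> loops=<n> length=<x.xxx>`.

segments=8 loops=1 length=5.966

cell (4,4): code 0100 → (4.582,5.000)–(5.000,4.588)
cell (4,5): code 1100 → (4.627,6.000)–(4.582,5.000)
cell (4,6): code 1000 → (5.000,6.350)–(4.627,6.000)
cell (5,4): code 0110 → (5.000,4.588)–(6.000,4.659)
cell (5,6): code 1001 → (6.000,6.280)–(5.000,6.350)
cell (6,4): code 0010 → (6.000,4.659)–(6.320,5.000)
cell (6,5): code 0011 → (6.320,5.000)–(6.276,6.000)
cell (6,6): code 0001 → (6.276,6.000)–(6.000,6.280)
total: 8 segments, chained into 1 closed loop(s), length Σ = 5.966015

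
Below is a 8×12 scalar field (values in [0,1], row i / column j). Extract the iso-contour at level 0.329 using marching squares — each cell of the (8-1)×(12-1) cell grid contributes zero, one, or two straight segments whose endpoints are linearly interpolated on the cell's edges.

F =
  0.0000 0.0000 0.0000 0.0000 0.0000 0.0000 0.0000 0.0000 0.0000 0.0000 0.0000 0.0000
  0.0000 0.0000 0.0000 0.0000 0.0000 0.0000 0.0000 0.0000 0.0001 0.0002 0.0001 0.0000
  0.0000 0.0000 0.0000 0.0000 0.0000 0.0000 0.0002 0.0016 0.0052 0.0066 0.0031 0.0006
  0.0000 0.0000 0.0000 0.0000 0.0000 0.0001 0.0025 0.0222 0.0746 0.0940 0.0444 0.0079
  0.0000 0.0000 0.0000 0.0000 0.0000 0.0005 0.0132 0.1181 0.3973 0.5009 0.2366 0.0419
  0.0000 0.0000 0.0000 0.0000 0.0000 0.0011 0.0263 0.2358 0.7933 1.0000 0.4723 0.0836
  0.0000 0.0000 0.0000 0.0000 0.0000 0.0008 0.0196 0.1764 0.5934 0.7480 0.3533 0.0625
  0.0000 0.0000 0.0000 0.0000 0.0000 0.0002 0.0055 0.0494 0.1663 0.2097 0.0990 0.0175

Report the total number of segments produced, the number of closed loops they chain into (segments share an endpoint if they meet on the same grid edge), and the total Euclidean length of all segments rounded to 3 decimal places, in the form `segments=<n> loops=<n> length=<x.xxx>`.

segments=12 loops=1 length=9.813

cell (3,7): code 0100 → (3.788,8.000)–(4.000,7.755)
cell (3,8): code 1100 → (3.578,9.000)–(3.788,8.000)
cell (3,9): code 1000 → (4.000,9.650)–(3.578,9.000)
cell (4,7): code 0110 → (4.000,7.755)–(5.000,7.167)
cell (4,9): code 1101 → (4.392,10.000)–(4.000,9.650)
cell (4,10): code 1000 → (5.000,10.369)–(4.392,10.000)
cell (5,7): code 0110 → (5.000,7.167)–(6.000,7.366)
cell (5,10): code 1001 → (6.000,10.084)–(5.000,10.369)
cell (6,7): code 0010 → (6.000,7.366)–(6.619,8.000)
cell (6,8): code 0011 → (6.619,8.000)–(6.778,9.000)
cell (6,9): code 0011 → (6.778,9.000)–(6.096,10.000)
cell (6,10): code 0001 → (6.096,10.000)–(6.000,10.084)
total: 12 segments, chained into 1 closed loop(s), length Σ = 9.813461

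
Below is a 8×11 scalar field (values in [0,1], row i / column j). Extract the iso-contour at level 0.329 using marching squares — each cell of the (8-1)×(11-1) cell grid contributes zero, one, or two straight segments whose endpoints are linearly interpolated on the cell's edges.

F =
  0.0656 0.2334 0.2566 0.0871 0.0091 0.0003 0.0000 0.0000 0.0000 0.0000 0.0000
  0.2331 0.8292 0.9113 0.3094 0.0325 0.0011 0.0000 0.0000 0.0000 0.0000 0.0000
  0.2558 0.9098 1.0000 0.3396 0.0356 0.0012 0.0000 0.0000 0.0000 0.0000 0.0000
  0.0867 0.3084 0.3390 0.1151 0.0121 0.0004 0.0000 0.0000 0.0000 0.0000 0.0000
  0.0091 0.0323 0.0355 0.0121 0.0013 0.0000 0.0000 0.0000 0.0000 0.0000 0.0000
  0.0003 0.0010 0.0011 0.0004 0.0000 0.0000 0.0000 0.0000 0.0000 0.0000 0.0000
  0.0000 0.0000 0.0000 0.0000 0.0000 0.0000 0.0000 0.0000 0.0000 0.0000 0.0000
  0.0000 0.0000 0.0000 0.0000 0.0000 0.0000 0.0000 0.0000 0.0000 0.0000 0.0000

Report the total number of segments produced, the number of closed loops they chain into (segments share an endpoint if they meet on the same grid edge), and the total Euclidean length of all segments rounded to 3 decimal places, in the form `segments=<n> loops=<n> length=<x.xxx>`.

cell (0,0): code 0100 → (0.160,1.000)–(1.000,0.161)
cell (0,1): code 1100 → (0.111,2.000)–(0.160,1.000)
cell (0,2): code 1000 → (1.000,2.967)–(0.111,2.000)
cell (1,0): code 0110 → (1.000,0.161)–(2.000,0.112)
cell (1,2): code 1101 → (1.649,3.000)–(1.000,2.967)
cell (1,3): code 1000 → (2.000,3.035)–(1.649,3.000)
cell (2,0): code 0010 → (2.000,0.112)–(2.966,1.000)
cell (2,1): code 0111 → (2.966,1.000)–(3.000,1.673)
cell (2,2): code 1011 → (3.000,2.045)–(2.047,3.000)
cell (2,3): code 0001 → (2.047,3.000)–(2.000,3.035)
cell (3,1): code 0010 → (3.000,1.673)–(3.033,2.000)
cell (3,2): code 0001 → (3.033,2.000)–(3.000,2.045)
total: 12 segments, chained into 1 closed loop(s), length Σ = 9.284100

segments=12 loops=1 length=9.284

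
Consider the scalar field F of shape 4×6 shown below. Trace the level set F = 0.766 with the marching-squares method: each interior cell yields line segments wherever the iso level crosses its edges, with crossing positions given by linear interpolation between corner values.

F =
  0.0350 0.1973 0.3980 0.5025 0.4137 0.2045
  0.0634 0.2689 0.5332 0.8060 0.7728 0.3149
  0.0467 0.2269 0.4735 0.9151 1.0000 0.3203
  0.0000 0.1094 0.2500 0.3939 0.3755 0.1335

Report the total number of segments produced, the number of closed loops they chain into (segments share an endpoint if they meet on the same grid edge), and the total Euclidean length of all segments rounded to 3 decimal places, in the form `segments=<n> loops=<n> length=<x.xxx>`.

segments=8 loops=1 length=5.254

cell (0,2): code 0100 → (0.868,3.000)–(1.000,2.853)
cell (0,3): code 1100 → (0.981,4.000)–(0.868,3.000)
cell (0,4): code 1000 → (1.000,4.015)–(0.981,4.000)
cell (1,2): code 0110 → (1.000,2.853)–(2.000,2.662)
cell (1,4): code 1001 → (2.000,4.344)–(1.000,4.015)
cell (2,2): code 0010 → (2.000,2.662)–(2.286,3.000)
cell (2,3): code 0011 → (2.286,3.000)–(2.375,4.000)
cell (2,4): code 0001 → (2.375,4.000)–(2.000,4.344)
total: 8 segments, chained into 1 closed loop(s), length Σ = 5.253802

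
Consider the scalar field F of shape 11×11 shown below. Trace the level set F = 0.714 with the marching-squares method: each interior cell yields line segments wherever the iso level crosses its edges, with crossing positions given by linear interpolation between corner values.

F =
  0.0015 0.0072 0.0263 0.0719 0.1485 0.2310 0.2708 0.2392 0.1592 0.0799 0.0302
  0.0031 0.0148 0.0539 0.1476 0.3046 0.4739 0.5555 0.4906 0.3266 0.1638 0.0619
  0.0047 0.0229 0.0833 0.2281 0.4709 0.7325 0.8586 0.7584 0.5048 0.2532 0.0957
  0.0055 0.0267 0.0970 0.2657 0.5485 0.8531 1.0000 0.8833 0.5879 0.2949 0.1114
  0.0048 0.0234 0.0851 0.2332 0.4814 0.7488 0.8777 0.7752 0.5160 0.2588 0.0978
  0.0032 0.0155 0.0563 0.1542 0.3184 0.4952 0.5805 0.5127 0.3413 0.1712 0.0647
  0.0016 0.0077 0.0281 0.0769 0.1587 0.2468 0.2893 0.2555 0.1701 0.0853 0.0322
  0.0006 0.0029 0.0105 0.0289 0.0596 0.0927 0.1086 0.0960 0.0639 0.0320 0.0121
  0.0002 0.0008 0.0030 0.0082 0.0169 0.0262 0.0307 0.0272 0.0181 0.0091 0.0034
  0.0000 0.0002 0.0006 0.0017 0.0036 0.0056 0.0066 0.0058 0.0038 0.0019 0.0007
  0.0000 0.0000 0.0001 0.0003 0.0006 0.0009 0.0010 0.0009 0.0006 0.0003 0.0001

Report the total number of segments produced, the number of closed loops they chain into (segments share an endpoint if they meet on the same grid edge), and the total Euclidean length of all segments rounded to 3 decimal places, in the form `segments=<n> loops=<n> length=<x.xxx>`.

cell (1,4): code 0100 → (1.928,5.000)–(2.000,4.929)
cell (1,5): code 1100 → (1.523,6.000)–(1.928,5.000)
cell (1,6): code 1100 → (1.834,7.000)–(1.523,6.000)
cell (1,7): code 1000 → (2.000,7.175)–(1.834,7.000)
cell (2,4): code 0110 → (2.000,4.929)–(3.000,4.543)
cell (2,7): code 1001 → (3.000,7.573)–(2.000,7.175)
cell (3,4): code 0110 → (3.000,4.543)–(4.000,4.870)
cell (3,7): code 1001 → (4.000,7.236)–(3.000,7.573)
cell (4,4): code 0010 → (4.000,4.870)–(4.137,5.000)
cell (4,5): code 0011 → (4.137,5.000)–(4.551,6.000)
cell (4,6): code 0011 → (4.551,6.000)–(4.233,7.000)
cell (4,7): code 0001 → (4.233,7.000)–(4.000,7.236)
total: 12 segments, chained into 1 closed loop(s), length Σ = 9.375899

segments=12 loops=1 length=9.376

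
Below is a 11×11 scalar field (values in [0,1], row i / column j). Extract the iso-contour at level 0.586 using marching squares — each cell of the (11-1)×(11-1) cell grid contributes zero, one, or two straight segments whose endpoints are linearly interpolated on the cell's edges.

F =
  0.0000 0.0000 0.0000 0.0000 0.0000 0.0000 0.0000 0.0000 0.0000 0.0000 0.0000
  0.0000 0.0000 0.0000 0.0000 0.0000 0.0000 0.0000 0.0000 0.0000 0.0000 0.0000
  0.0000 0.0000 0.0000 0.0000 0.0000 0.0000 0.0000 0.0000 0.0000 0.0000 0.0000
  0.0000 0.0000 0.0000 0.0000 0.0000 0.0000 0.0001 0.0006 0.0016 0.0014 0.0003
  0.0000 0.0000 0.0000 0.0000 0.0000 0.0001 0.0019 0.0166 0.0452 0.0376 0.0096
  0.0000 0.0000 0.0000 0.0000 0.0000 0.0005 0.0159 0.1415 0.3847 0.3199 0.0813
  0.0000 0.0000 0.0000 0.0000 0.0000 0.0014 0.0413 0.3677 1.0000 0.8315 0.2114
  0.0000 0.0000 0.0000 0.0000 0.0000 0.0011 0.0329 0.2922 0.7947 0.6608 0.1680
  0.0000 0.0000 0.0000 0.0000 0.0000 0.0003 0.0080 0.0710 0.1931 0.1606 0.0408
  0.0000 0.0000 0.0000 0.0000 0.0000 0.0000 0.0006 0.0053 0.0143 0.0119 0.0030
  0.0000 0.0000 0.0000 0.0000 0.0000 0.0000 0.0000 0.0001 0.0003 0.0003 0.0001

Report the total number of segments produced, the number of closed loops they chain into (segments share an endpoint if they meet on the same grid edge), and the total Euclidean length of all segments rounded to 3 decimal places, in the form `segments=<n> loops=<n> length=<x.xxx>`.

cell (5,7): code 0100 → (5.327,8.000)–(6.000,7.345)
cell (5,8): code 1100 → (5.520,9.000)–(5.327,8.000)
cell (5,9): code 1000 → (6.000,9.396)–(5.520,9.000)
cell (6,7): code 0110 → (6.000,7.345)–(7.000,7.585)
cell (6,9): code 1001 → (7.000,9.152)–(6.000,9.396)
cell (7,7): code 0010 → (7.000,7.585)–(7.347,8.000)
cell (7,8): code 0011 → (7.347,8.000)–(7.150,9.000)
cell (7,9): code 0001 → (7.150,9.000)–(7.000,9.152)
total: 8 segments, chained into 1 closed loop(s), length Σ = 6.410533

segments=8 loops=1 length=6.411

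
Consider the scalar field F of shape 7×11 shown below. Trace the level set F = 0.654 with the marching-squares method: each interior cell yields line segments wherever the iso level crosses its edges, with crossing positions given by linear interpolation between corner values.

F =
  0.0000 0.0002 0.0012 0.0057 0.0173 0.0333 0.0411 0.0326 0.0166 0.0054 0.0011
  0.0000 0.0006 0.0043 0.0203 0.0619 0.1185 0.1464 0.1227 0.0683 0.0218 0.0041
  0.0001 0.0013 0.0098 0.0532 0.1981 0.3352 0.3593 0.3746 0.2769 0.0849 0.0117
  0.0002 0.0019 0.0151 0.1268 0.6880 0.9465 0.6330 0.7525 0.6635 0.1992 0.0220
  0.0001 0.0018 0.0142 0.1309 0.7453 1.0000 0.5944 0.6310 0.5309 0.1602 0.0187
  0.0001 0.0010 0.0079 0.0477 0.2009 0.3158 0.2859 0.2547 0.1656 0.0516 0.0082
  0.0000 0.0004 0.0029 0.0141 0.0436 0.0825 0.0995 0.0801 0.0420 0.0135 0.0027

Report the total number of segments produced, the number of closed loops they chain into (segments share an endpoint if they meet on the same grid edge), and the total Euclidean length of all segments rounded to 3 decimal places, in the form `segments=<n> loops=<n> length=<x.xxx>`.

cell (2,3): code 0100 → (2.931,4.000)–(3.000,3.939)
cell (2,4): code 1100 → (2.522,5.000)–(2.931,4.000)
cell (2,5): code 1000 → (3.000,5.933)–(2.522,5.000)
cell (2,6): code 0100 → (2.739,7.000)–(3.000,6.176)
cell (2,7): code 1100 → (2.975,8.000)–(2.739,7.000)
cell (2,8): code 1000 → (3.000,8.020)–(2.975,8.000)
cell (3,3): code 0110 → (3.000,3.939)–(4.000,3.851)
cell (3,5): code 1001 → (4.000,5.853)–(3.000,5.933)
cell (3,6): code 0010 → (3.000,6.176)–(3.811,7.000)
cell (3,7): code 0011 → (3.811,7.000)–(3.072,8.000)
cell (3,8): code 0001 → (3.072,8.000)–(3.000,8.020)
cell (4,3): code 0010 → (4.000,3.851)–(4.168,4.000)
cell (4,4): code 0011 → (4.168,4.000)–(4.506,5.000)
cell (4,5): code 0001 → (4.506,5.000)–(4.000,5.853)
total: 14 segments, chained into 2 closed loop(s), length Σ = 10.897581

segments=14 loops=2 length=10.898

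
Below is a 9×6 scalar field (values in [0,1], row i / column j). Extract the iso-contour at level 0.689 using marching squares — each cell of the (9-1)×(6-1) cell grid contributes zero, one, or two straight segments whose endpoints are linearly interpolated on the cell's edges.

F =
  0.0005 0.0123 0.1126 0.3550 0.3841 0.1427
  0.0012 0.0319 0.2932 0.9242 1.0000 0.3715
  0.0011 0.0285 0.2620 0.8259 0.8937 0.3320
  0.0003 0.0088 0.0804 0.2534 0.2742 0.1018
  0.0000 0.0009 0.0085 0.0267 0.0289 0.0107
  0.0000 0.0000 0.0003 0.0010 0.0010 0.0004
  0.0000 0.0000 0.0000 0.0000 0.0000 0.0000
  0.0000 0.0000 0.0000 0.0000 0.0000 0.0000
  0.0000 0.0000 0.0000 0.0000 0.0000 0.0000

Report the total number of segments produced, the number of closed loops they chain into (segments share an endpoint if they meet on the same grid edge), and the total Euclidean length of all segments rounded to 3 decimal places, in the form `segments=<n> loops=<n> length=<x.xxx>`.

cell (0,2): code 0100 → (0.587,3.000)–(1.000,2.627)
cell (0,3): code 1100 → (0.495,4.000)–(0.587,3.000)
cell (0,4): code 1000 → (1.000,4.495)–(0.495,4.000)
cell (1,2): code 0110 → (1.000,2.627)–(2.000,2.757)
cell (1,4): code 1001 → (2.000,4.364)–(1.000,4.495)
cell (2,2): code 0010 → (2.000,2.757)–(2.239,3.000)
cell (2,3): code 0011 → (2.239,3.000)–(2.330,4.000)
cell (2,4): code 0001 → (2.330,4.000)–(2.000,4.364)
total: 8 segments, chained into 1 closed loop(s), length Σ = 6.121403

segments=8 loops=1 length=6.121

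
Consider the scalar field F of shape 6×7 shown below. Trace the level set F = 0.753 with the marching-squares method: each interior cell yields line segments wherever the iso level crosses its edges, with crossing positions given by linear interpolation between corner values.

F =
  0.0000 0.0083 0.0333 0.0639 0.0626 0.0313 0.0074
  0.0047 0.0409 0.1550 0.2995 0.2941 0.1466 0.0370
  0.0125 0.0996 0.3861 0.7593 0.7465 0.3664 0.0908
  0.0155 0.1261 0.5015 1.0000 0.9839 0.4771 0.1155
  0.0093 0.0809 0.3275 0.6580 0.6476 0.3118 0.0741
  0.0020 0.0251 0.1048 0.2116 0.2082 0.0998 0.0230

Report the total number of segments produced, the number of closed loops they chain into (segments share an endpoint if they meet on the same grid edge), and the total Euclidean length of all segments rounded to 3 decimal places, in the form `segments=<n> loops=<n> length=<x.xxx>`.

segments=8 loops=1 length=5.906

cell (1,2): code 0100 → (1.986,3.000)–(2.000,2.983)
cell (1,3): code 1000 → (2.000,3.492)–(1.986,3.000)
cell (2,2): code 0110 → (2.000,2.983)–(3.000,2.505)
cell (2,3): code 1101 → (2.027,4.000)–(2.000,3.492)
cell (2,4): code 1000 → (3.000,4.456)–(2.027,4.000)
cell (3,2): code 0010 → (3.000,2.505)–(3.722,3.000)
cell (3,3): code 0011 → (3.722,3.000)–(3.687,4.000)
cell (3,4): code 0001 → (3.687,4.000)–(3.000,4.456)
total: 8 segments, chained into 1 closed loop(s), length Σ = 5.905829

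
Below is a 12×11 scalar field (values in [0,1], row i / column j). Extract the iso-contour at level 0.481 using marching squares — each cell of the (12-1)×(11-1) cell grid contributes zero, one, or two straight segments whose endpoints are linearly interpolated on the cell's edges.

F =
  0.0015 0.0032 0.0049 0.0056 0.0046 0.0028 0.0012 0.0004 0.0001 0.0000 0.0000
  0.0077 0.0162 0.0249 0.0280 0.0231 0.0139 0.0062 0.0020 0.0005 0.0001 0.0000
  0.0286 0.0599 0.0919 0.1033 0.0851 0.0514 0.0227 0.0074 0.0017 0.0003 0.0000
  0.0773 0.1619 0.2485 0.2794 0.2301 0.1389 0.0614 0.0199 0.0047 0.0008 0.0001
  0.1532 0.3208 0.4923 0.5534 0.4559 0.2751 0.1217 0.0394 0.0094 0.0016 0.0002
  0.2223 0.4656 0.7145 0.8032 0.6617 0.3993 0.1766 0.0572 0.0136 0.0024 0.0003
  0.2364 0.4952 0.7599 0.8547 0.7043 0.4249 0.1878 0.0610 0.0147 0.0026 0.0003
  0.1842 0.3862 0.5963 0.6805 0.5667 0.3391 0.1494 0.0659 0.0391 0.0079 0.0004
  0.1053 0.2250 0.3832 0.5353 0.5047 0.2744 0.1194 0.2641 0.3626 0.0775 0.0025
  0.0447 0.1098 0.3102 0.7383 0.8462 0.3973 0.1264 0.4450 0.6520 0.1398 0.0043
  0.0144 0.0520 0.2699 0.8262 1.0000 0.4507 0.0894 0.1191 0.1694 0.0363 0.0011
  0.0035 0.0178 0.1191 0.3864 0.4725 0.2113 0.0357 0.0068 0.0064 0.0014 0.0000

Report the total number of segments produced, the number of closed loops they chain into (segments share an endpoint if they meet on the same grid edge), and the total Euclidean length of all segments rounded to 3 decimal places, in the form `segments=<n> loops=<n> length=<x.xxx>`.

cell (3,1): code 0100 → (3.954,2.000)–(4.000,1.934)
cell (3,2): code 1100 → (3.736,3.000)–(3.954,2.000)
cell (3,3): code 1000 → (4.000,3.743)–(3.736,3.000)
cell (4,1): code 0110 → (4.000,1.934)–(5.000,1.062)
cell (4,3): code 1101 → (4.122,4.000)–(4.000,3.743)
cell (4,4): code 1000 → (5.000,4.689)–(4.122,4.000)
cell (5,0): code 0100 → (5.520,1.000)–(6.000,0.945)
cell (5,1): code 1110 → (5.000,1.062)–(5.520,1.000)
cell (5,4): code 1001 → (6.000,4.799)–(5.000,4.689)
cell (6,0): code 0010 → (6.000,0.945)–(6.130,1.000)
cell (6,1): code 0111 → (6.130,1.000)–(7.000,1.451)
cell (6,4): code 1001 → (7.000,4.377)–(6.000,4.799)
cell (7,1): code 0010 → (7.000,1.451)–(7.541,2.000)
cell (7,2): code 0111 → (7.541,2.000)–(8.000,2.643)
cell (7,4): code 1001 → (8.000,4.103)–(7.000,4.377)
cell (8,2): code 0110 → (8.000,2.643)–(9.000,2.399)
cell (8,4): code 1001 → (9.000,4.814)–(8.000,4.103)
cell (8,7): code 0100 → (8.409,8.000)–(9.000,7.174)
cell (8,8): code 1000 → (9.000,8.334)–(8.409,8.000)
cell (9,2): code 0110 → (9.000,2.399)–(10.000,2.379)
cell (9,4): code 1001 → (10.000,4.945)–(9.000,4.814)
cell (9,7): code 0010 → (9.000,7.174)–(9.354,8.000)
cell (9,8): code 0001 → (9.354,8.000)–(9.000,8.334)
cell (10,2): code 0010 → (10.000,2.379)–(10.785,3.000)
cell (10,3): code 0011 → (10.785,3.000)–(10.984,4.000)
cell (10,4): code 0001 → (10.984,4.000)–(10.000,4.945)
total: 26 segments, chained into 2 closed loop(s), length Σ = 22.166194

segments=26 loops=2 length=22.166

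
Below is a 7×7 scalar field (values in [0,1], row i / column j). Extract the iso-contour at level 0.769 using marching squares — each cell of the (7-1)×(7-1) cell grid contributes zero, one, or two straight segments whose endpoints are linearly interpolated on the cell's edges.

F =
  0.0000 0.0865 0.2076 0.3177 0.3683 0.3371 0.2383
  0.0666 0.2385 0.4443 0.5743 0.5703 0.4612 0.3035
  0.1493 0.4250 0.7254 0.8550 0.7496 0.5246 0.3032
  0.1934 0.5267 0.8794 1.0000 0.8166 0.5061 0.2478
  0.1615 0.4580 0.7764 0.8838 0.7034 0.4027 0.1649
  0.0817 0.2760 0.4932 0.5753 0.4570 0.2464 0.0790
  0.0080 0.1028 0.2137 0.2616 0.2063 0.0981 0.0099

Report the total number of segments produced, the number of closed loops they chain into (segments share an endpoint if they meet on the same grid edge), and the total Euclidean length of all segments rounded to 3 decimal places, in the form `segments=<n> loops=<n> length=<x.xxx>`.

segments=12 loops=1 length=7.897

cell (1,2): code 0100 → (1.694,3.000)–(2.000,2.336)
cell (1,3): code 1000 → (2.000,3.816)–(1.694,3.000)
cell (2,1): code 0100 → (2.283,2.000)–(3.000,1.687)
cell (2,2): code 1110 → (2.000,2.336)–(2.283,2.000)
cell (2,3): code 1101 → (2.290,4.000)–(2.000,3.816)
cell (2,4): code 1000 → (3.000,4.153)–(2.290,4.000)
cell (3,1): code 0110 → (3.000,1.687)–(4.000,1.977)
cell (3,3): code 1011 → (4.000,3.636)–(3.420,4.000)
cell (3,4): code 0001 → (3.420,4.000)–(3.000,4.153)
cell (4,1): code 0010 → (4.000,1.977)–(4.026,2.000)
cell (4,2): code 0011 → (4.026,2.000)–(4.372,3.000)
cell (4,3): code 0001 → (4.372,3.000)–(4.000,3.636)
total: 12 segments, chained into 1 closed loop(s), length Σ = 7.897463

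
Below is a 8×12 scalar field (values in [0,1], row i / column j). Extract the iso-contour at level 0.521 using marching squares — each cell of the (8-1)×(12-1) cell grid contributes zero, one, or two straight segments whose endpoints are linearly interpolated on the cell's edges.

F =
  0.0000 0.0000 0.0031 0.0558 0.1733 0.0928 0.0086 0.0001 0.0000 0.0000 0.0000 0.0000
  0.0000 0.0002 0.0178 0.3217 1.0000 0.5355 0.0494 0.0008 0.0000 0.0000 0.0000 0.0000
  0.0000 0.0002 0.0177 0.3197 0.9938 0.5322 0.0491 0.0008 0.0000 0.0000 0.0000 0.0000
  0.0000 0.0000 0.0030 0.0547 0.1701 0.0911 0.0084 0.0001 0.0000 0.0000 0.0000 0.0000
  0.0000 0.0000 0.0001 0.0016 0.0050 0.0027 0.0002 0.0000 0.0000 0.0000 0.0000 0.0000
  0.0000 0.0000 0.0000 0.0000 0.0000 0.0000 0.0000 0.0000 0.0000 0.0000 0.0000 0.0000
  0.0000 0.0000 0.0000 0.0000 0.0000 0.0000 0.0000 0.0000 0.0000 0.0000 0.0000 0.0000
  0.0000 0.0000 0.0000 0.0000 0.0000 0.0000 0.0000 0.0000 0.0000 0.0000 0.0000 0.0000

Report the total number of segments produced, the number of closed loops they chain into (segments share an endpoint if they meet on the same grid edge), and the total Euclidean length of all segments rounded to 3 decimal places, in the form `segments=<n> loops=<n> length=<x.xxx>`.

segments=8 loops=1 length=6.179

cell (0,3): code 0100 → (0.421,4.000)–(1.000,3.294)
cell (0,4): code 1100 → (0.967,5.000)–(0.421,4.000)
cell (0,5): code 1000 → (1.000,5.030)–(0.967,5.000)
cell (1,3): code 0110 → (1.000,3.294)–(2.000,3.299)
cell (1,5): code 1001 → (2.000,5.023)–(1.000,5.030)
cell (2,3): code 0010 → (2.000,3.299)–(2.574,4.000)
cell (2,4): code 0011 → (2.574,4.000)–(2.025,5.000)
cell (2,5): code 0001 → (2.025,5.000)–(2.000,5.023)
total: 8 segments, chained into 1 closed loop(s), length Σ = 6.178752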